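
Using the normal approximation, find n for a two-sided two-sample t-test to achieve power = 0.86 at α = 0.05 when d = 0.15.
n = 822 per group

Sample size formula (two-sample t-test, normal approximation):
n = 2 · ((z_{α/2} + z_β) / d)²

z_{α/2} = 1.960 (for α = 0.05, two-sided)
z_β = 1.080 (for power = 0.86)
d = 0.15

n = 2 · ((1.960 + 1.080) / 0.15)²
n = 2 · (20.267)²
n ≈ 821.50
Round up to the next whole number: n = 822 per group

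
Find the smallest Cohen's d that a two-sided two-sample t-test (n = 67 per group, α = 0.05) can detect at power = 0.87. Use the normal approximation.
d ≈ 0.53

Minimum detectable effect (two-sample t-test, normal approximation):
d = (z_{α/2} + z_β) / √(n/2)
d = (1.960 + 1.126) / √(67/2)
d = 3.086 / 5.788
d ≈ 0.53

By Cohen's convention (0.2 small / 0.5 medium / 0.8 large): medium effect.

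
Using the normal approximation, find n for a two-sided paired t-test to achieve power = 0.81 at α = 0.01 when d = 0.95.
n = 14 pairs

Sample size formula (paired t-test, normal approximation):
n = ((z_{α/2} + z_β) / d)²

z_{α/2} = 2.576 (for α = 0.01, two-sided)
z_β = 0.878 (for power = 0.81)
d = 0.95

n = ((2.576 + 0.878) / 0.95)²
n = (3.636)²
n ≈ 13.22
Round up to the next whole number: n = 14 pairs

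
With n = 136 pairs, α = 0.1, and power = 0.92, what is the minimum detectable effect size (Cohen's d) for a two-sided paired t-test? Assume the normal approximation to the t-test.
d ≈ 0.26

Minimum detectable effect (paired t-test, normal approximation):
d = (z_{α/2} + z_β) / √n
d = (1.645 + 1.405) / √136
d = 3.050 / 11.662
d ≈ 0.26

By Cohen's convention (0.2 small / 0.5 medium / 0.8 large): small effect.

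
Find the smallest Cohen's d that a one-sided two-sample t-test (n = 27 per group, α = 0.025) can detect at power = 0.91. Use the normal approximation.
d ≈ 0.90

Minimum detectable effect (two-sample t-test, normal approximation):
d = (z_α + z_β) / √(n/2)
d = (1.960 + 1.341) / √(27/2)
d = 3.301 / 3.674
d ≈ 0.90

By Cohen's convention (0.2 small / 0.5 medium / 0.8 large): large effect.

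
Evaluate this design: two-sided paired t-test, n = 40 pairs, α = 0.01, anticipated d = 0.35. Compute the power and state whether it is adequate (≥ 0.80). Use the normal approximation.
Power ≈ 0.36; the study is underpowered (power < 0.80)

Power calculation (paired t-test, normal approximation):
z_β = d · √n - z_{α/2}
z_β = 0.35 · √40 - 2.576
z_β = 0.35 · 6.325 - 2.576
z_β = -0.362

Power = Φ(z_β) = Φ(-0.362) ≈ 0.359

Effect size d = 0.35 is small by Cohen's convention (0.2/0.5/0.8).

Threshold: power ≥ 0.80 is conventionally adequate.
Power ≈ 0.36 → the study is underpowered (power < 0.80).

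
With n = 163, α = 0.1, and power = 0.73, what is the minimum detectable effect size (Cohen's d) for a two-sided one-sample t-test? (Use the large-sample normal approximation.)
d ≈ 0.18

Minimum detectable effect (one-sample t-test, normal approximation):
d = (z_{α/2} + z_β) / √n
d = (1.645 + 0.613) / √163
d = 2.258 / 12.767
d ≈ 0.18

By Cohen's convention (0.2 small / 0.5 medium / 0.8 large): very small effect.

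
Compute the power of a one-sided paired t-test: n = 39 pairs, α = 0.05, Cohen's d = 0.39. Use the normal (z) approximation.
Power ≈ 0.79

Power calculation (paired t-test, normal approximation):
z_β = d · √n - z_α
z_β = 0.39 · √39 - 1.645
z_β = 0.39 · 6.245 - 1.645
z_β = 0.791

Power = Φ(z_β) = Φ(0.791) ≈ 0.785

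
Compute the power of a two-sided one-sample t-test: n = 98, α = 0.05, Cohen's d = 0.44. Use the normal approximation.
Power ≈ 0.99

Power calculation (one-sample t-test, normal approximation):
z_β = d · √n - z_{α/2}
z_β = 0.44 · √98 - 1.960
z_β = 0.44 · 9.899 - 1.960
z_β = 2.396

Power = Φ(z_β) = Φ(2.396) ≈ 0.992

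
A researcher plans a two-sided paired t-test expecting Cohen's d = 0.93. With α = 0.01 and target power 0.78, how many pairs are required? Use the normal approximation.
n = 13 pairs

Sample size formula (paired t-test, normal approximation):
n = ((z_{α/2} + z_β) / d)²

z_{α/2} = 2.576 (for α = 0.01, two-sided)
z_β = 0.772 (for power = 0.78)
d = 0.93

n = ((2.576 + 0.772) / 0.93)²
n = (3.600)²
n ≈ 12.96
Round up to the next whole number: n = 13 pairs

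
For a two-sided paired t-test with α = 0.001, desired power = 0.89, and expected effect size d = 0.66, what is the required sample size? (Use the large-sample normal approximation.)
n = 47 pairs

Sample size formula (paired t-test, normal approximation):
n = ((z_{α/2} + z_β) / d)²

z_{α/2} = 3.291 (for α = 0.001, two-sided)
z_β = 1.227 (for power = 0.89)
d = 0.66

n = ((3.291 + 1.227) / 0.66)²
n = (6.845)²
n ≈ 46.85
Round up to the next whole number: n = 47 pairs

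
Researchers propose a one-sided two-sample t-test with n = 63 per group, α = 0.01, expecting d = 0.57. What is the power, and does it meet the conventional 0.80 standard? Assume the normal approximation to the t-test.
Power ≈ 0.81; the study is adequately powered (power ≥ 0.80)

Power calculation (two-sample t-test, normal approximation):
z_β = d · √(n/2) - z_α
z_β = 0.57 · √(63/2) - 2.326
z_β = 0.57 · 5.612 - 2.326
z_β = 0.873

Power = Φ(z_β) = Φ(0.873) ≈ 0.809

Effect size d = 0.57 is medium by Cohen's convention (0.2/0.5/0.8).

Threshold: power ≥ 0.80 is conventionally adequate.
Power ≈ 0.81 → the study is adequately powered (power ≥ 0.80).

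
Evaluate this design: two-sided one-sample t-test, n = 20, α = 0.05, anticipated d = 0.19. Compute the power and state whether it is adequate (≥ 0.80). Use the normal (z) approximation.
Power ≈ 0.13; the study is underpowered (power < 0.80)

Power calculation (one-sample t-test, normal approximation):
z_β = d · √n - z_{α/2}
z_β = 0.19 · √20 - 1.960
z_β = 0.19 · 4.472 - 1.960
z_β = -1.110

Power = Φ(z_β) = Φ(-1.110) ≈ 0.133

Effect size d = 0.19 is very small by Cohen's convention (0.2/0.5/0.8).

Threshold: power ≥ 0.80 is conventionally adequate.
Power ≈ 0.13 → the study is underpowered (power < 0.80).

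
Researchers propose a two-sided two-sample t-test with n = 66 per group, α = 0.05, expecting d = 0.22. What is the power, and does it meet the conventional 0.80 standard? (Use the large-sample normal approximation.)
Power ≈ 0.24; the study is underpowered (power < 0.80)

Power calculation (two-sample t-test, normal approximation):
z_β = d · √(n/2) - z_{α/2}
z_β = 0.22 · √(66/2) - 1.960
z_β = 0.22 · 5.745 - 1.960
z_β = -0.696

Power = Φ(z_β) = Φ(-0.696) ≈ 0.243

Effect size d = 0.22 is small by Cohen's convention (0.2/0.5/0.8).

Threshold: power ≥ 0.80 is conventionally adequate.
Power ≈ 0.24 → the study is underpowered (power < 0.80).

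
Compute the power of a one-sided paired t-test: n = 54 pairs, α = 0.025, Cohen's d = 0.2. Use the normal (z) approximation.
Power ≈ 0.31

Power calculation (paired t-test, normal approximation):
z_β = d · √n - z_α
z_β = 0.2 · √54 - 1.960
z_β = 0.2 · 7.348 - 1.960
z_β = -0.490

Power = Φ(z_β) = Φ(-0.490) ≈ 0.312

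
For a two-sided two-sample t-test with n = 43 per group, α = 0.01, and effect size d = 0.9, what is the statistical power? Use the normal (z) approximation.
Power ≈ 0.94

Power calculation (two-sample t-test, normal approximation):
z_β = d · √(n/2) - z_{α/2}
z_β = 0.9 · √(43/2) - 2.576
z_β = 0.9 · 4.637 - 2.576
z_β = 1.597

Power = Φ(z_β) = Φ(1.597) ≈ 0.945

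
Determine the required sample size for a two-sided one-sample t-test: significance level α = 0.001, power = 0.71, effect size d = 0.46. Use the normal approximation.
n = 70

Sample size formula (one-sample t-test, normal approximation):
n = ((z_{α/2} + z_β) / d)²

z_{α/2} = 3.291 (for α = 0.001, two-sided)
z_β = 0.553 (for power = 0.71)
d = 0.46

n = ((3.291 + 0.553) / 0.46)²
n = (8.357)²
n ≈ 69.84
Round up to the next whole number: n = 70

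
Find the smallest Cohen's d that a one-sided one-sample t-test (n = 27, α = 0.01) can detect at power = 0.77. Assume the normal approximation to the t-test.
d ≈ 0.59

Minimum detectable effect (one-sample t-test, normal approximation):
d = (z_α + z_β) / √n
d = (2.326 + 0.739) / √27
d = 3.065 / 5.196
d ≈ 0.59

By Cohen's convention (0.2 small / 0.5 medium / 0.8 large): medium effect.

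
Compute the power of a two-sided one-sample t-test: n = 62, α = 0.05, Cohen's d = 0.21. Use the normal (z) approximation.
Power ≈ 0.38

Power calculation (one-sample t-test, normal approximation):
z_β = d · √n - z_{α/2}
z_β = 0.21 · √62 - 1.960
z_β = 0.21 · 7.874 - 1.960
z_β = -0.306

Power = Φ(z_β) = Φ(-0.306) ≈ 0.380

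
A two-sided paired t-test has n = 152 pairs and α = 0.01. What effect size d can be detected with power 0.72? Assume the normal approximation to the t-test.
d ≈ 0.26

Minimum detectable effect (paired t-test, normal approximation):
d = (z_{α/2} + z_β) / √n
d = (2.576 + 0.583) / √152
d = 3.159 / 12.329
d ≈ 0.26

By Cohen's convention (0.2 small / 0.5 medium / 0.8 large): small effect.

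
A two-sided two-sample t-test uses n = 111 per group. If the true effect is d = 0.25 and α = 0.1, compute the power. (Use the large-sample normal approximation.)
Power ≈ 0.59

Power calculation (two-sample t-test, normal approximation):
z_β = d · √(n/2) - z_{α/2}
z_β = 0.25 · √(111/2) - 1.645
z_β = 0.25 · 7.450 - 1.645
z_β = 0.218

Power = Φ(z_β) = Φ(0.218) ≈ 0.586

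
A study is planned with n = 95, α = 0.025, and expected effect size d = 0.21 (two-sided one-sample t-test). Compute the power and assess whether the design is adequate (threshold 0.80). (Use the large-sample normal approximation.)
Power ≈ 0.42; the study is underpowered (power < 0.80)

Power calculation (one-sample t-test, normal approximation):
z_β = d · √n - z_{α/2}
z_β = 0.21 · √95 - 2.241
z_β = 0.21 · 9.747 - 2.241
z_β = -0.195

Power = Φ(z_β) = Φ(-0.195) ≈ 0.423

Effect size d = 0.21 is small by Cohen's convention (0.2/0.5/0.8).

Threshold: power ≥ 0.80 is conventionally adequate.
Power ≈ 0.42 → the study is underpowered (power < 0.80).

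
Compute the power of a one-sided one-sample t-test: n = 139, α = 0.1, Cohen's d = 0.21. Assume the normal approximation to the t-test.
Power ≈ 0.88

Power calculation (one-sample t-test, normal approximation):
z_β = d · √n - z_α
z_β = 0.21 · √139 - 1.282
z_β = 0.21 · 11.790 - 1.282
z_β = 1.194

Power = Φ(z_β) = Φ(1.194) ≈ 0.884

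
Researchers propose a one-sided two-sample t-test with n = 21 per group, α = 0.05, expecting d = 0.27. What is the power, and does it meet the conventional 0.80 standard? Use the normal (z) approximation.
Power ≈ 0.22; the study is underpowered (power < 0.80)

Power calculation (two-sample t-test, normal approximation):
z_β = d · √(n/2) - z_α
z_β = 0.27 · √(21/2) - 1.645
z_β = 0.27 · 3.240 - 1.645
z_β = -0.770

Power = Φ(z_β) = Φ(-0.770) ≈ 0.221

Effect size d = 0.27 is small by Cohen's convention (0.2/0.5/0.8).

Threshold: power ≥ 0.80 is conventionally adequate.
Power ≈ 0.22 → the study is underpowered (power < 0.80).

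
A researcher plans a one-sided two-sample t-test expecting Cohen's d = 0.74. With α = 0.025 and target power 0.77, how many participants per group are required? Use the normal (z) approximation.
n = 27 per group

Sample size formula (two-sample t-test, normal approximation):
n = 2 · ((z_α + z_β) / d)²

z_α = 1.960 (for α = 0.025, one-sided)
z_β = 0.739 (for power = 0.77)
d = 0.74

n = 2 · ((1.960 + 0.739) / 0.74)²
n = 2 · (3.647)²
n ≈ 26.60
Round up to the next whole number: n = 27 per group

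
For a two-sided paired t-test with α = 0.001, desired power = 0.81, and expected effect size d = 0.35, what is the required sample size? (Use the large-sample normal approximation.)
n = 142 pairs

Sample size formula (paired t-test, normal approximation):
n = ((z_{α/2} + z_β) / d)²

z_{α/2} = 3.291 (for α = 0.001, two-sided)
z_β = 0.878 (for power = 0.81)
d = 0.35

n = ((3.291 + 0.878) / 0.35)²
n = (11.911)²
n ≈ 141.87
Round up to the next whole number: n = 142 pairs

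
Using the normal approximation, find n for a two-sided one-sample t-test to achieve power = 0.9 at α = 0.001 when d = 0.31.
n = 218

Sample size formula (one-sample t-test, normal approximation):
n = ((z_{α/2} + z_β) / d)²

z_{α/2} = 3.291 (for α = 0.001, two-sided)
z_β = 1.282 (for power = 0.9)
d = 0.31

n = ((3.291 + 1.282) / 0.31)²
n = (14.752)²
n ≈ 217.62
Round up to the next whole number: n = 218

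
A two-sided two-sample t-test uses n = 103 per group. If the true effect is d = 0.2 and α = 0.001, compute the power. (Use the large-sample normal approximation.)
Power ≈ 0.03

Power calculation (two-sample t-test, normal approximation):
z_β = d · √(n/2) - z_{α/2}
z_β = 0.2 · √(103/2) - 3.291
z_β = 0.2 · 7.176 - 3.291
z_β = -1.855

Power = Φ(z_β) = Φ(-1.855) ≈ 0.032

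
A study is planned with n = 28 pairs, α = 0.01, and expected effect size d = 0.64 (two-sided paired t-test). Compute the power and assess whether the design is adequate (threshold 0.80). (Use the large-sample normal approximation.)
Power ≈ 0.79; the study is underpowered (power < 0.80)

Power calculation (paired t-test, normal approximation):
z_β = d · √n - z_{α/2}
z_β = 0.64 · √28 - 2.576
z_β = 0.64 · 5.292 - 2.576
z_β = 0.811

Power = Φ(z_β) = Φ(0.811) ≈ 0.791

Effect size d = 0.64 is medium by Cohen's convention (0.2/0.5/0.8).

Threshold: power ≥ 0.80 is conventionally adequate.
Power ≈ 0.79 → the study is underpowered (power < 0.80).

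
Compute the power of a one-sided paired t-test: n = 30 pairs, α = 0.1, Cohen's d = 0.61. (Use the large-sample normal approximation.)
Power ≈ 0.98

Power calculation (paired t-test, normal approximation):
z_β = d · √n - z_α
z_β = 0.61 · √30 - 1.282
z_β = 0.61 · 5.477 - 1.282
z_β = 2.060

Power = Φ(z_β) = Φ(2.060) ≈ 0.980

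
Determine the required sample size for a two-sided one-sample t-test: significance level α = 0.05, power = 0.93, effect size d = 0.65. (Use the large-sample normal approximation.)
n = 28

Sample size formula (one-sample t-test, normal approximation):
n = ((z_{α/2} + z_β) / d)²

z_{α/2} = 1.960 (for α = 0.05, two-sided)
z_β = 1.476 (for power = 0.93)
d = 0.65

n = ((1.960 + 1.476) / 0.65)²
n = (5.286)²
n ≈ 27.94
Round up to the next whole number: n = 28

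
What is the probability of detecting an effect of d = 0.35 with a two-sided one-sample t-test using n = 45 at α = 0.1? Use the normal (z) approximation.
Power ≈ 0.76

Power calculation (one-sample t-test, normal approximation):
z_β = d · √n - z_{α/2}
z_β = 0.35 · √45 - 1.645
z_β = 0.35 · 6.708 - 1.645
z_β = 0.703

Power = Φ(z_β) = Φ(0.703) ≈ 0.759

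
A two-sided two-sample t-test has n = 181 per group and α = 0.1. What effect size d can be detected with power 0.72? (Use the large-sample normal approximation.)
d ≈ 0.23

Minimum detectable effect (two-sample t-test, normal approximation):
d = (z_{α/2} + z_β) / √(n/2)
d = (1.645 + 0.583) / √(181/2)
d = 2.228 / 9.513
d ≈ 0.23

By Cohen's convention (0.2 small / 0.5 medium / 0.8 large): small effect.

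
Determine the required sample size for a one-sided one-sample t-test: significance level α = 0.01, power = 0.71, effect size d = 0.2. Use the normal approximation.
n = 208

Sample size formula (one-sample t-test, normal approximation):
n = ((z_α + z_β) / d)²

z_α = 2.326 (for α = 0.01, one-sided)
z_β = 0.553 (for power = 0.71)
d = 0.2

n = ((2.326 + 0.553) / 0.2)²
n = (14.395)²
n ≈ 207.22
Round up to the next whole number: n = 208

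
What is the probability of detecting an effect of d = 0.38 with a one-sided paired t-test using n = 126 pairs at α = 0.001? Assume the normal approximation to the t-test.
Power ≈ 0.88

Power calculation (paired t-test, normal approximation):
z_β = d · √n - z_α
z_β = 0.38 · √126 - 3.090
z_β = 0.38 · 11.225 - 3.090
z_β = 1.175

Power = Φ(z_β) = Φ(1.175) ≈ 0.880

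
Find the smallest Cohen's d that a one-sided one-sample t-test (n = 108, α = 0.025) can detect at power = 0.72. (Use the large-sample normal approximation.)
d ≈ 0.24

Minimum detectable effect (one-sample t-test, normal approximation):
d = (z_α + z_β) / √n
d = (1.960 + 0.583) / √108
d = 2.543 / 10.392
d ≈ 0.24

By Cohen's convention (0.2 small / 0.5 medium / 0.8 large): small effect.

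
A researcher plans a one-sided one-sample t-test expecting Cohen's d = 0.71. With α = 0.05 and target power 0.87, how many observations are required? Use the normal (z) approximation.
n = 16

Sample size formula (one-sample t-test, normal approximation):
n = ((z_α + z_β) / d)²

z_α = 1.645 (for α = 0.05, one-sided)
z_β = 1.126 (for power = 0.87)
d = 0.71

n = ((1.645 + 1.126) / 0.71)²
n = (3.903)²
n ≈ 15.23
Round up to the next whole number: n = 16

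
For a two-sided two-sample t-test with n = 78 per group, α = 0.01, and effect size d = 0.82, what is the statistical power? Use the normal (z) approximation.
Power ≈ 0.99

Power calculation (two-sample t-test, normal approximation):
z_β = d · √(n/2) - z_{α/2}
z_β = 0.82 · √(78/2) - 2.576
z_β = 0.82 · 6.245 - 2.576
z_β = 2.545

Power = Φ(z_β) = Φ(2.545) ≈ 0.995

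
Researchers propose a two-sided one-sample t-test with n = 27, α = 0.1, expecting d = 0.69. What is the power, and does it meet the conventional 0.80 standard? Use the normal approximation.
Power ≈ 0.97; the study is adequately powered (power ≥ 0.80)

Power calculation (one-sample t-test, normal approximation):
z_β = d · √n - z_{α/2}
z_β = 0.69 · √27 - 1.645
z_β = 0.69 · 5.196 - 1.645
z_β = 1.940

Power = Φ(z_β) = Φ(1.940) ≈ 0.974

Effect size d = 0.69 is medium by Cohen's convention (0.2/0.5/0.8).

Threshold: power ≥ 0.80 is conventionally adequate.
Power ≈ 0.97 → the study is adequately powered (power ≥ 0.80).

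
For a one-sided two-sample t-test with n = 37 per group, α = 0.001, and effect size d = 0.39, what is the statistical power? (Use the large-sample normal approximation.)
Power ≈ 0.08

Power calculation (two-sample t-test, normal approximation):
z_β = d · √(n/2) - z_α
z_β = 0.39 · √(37/2) - 3.090
z_β = 0.39 · 4.301 - 3.090
z_β = -1.413

Power = Φ(z_β) = Φ(-1.413) ≈ 0.079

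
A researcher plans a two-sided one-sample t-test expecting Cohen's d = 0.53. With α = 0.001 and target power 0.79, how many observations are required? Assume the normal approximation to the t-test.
n = 60

Sample size formula (one-sample t-test, normal approximation):
n = ((z_{α/2} + z_β) / d)²

z_{α/2} = 3.291 (for α = 0.001, two-sided)
z_β = 0.806 (for power = 0.79)
d = 0.53

n = ((3.291 + 0.806) / 0.53)²
n = (7.730)²
n ≈ 59.75
Round up to the next whole number: n = 60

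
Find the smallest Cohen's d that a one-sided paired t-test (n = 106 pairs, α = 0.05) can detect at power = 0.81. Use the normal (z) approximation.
d ≈ 0.25

Minimum detectable effect (paired t-test, normal approximation):
d = (z_α + z_β) / √n
d = (1.645 + 0.878) / √106
d = 2.523 / 10.296
d ≈ 0.25

By Cohen's convention (0.2 small / 0.5 medium / 0.8 large): small effect.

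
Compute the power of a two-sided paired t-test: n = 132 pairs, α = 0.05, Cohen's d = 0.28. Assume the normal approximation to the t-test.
Power ≈ 0.90

Power calculation (paired t-test, normal approximation):
z_β = d · √n - z_{α/2}
z_β = 0.28 · √132 - 1.960
z_β = 0.28 · 11.489 - 1.960
z_β = 1.257

Power = Φ(z_β) = Φ(1.257) ≈ 0.896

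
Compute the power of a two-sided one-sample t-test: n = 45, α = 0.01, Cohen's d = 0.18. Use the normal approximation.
Power ≈ 0.09

Power calculation (one-sample t-test, normal approximation):
z_β = d · √n - z_{α/2}
z_β = 0.18 · √45 - 2.576
z_β = 0.18 · 6.708 - 2.576
z_β = -1.368

Power = Φ(z_β) = Φ(-1.368) ≈ 0.086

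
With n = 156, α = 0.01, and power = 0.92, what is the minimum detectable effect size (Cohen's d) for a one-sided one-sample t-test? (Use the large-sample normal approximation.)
d ≈ 0.30

Minimum detectable effect (one-sample t-test, normal approximation):
d = (z_α + z_β) / √n
d = (2.326 + 1.405) / √156
d = 3.731 / 12.490
d ≈ 0.30

By Cohen's convention (0.2 small / 0.5 medium / 0.8 large): small effect.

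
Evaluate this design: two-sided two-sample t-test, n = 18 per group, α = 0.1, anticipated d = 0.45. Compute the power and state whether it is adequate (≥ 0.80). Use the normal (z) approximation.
Power ≈ 0.38; the study is underpowered (power < 0.80)

Power calculation (two-sample t-test, normal approximation):
z_β = d · √(n/2) - z_{α/2}
z_β = 0.45 · √(18/2) - 1.645
z_β = 0.45 · 3.000 - 1.645
z_β = -0.295

Power = Φ(z_β) = Φ(-0.295) ≈ 0.384

Effect size d = 0.45 is small by Cohen's convention (0.2/0.5/0.8).

Threshold: power ≥ 0.80 is conventionally adequate.
Power ≈ 0.38 → the study is underpowered (power < 0.80).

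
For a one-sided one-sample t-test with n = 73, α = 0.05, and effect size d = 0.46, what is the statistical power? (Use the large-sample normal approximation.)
Power ≈ 0.99

Power calculation (one-sample t-test, normal approximation):
z_β = d · √n - z_α
z_β = 0.46 · √73 - 1.645
z_β = 0.46 · 8.544 - 1.645
z_β = 2.285

Power = Φ(z_β) = Φ(2.285) ≈ 0.989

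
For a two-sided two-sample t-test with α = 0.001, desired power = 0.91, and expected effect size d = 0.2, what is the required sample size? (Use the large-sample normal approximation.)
n = 1073 per group

Sample size formula (two-sample t-test, normal approximation):
n = 2 · ((z_{α/2} + z_β) / d)²

z_{α/2} = 3.291 (for α = 0.001, two-sided)
z_β = 1.341 (for power = 0.91)
d = 0.2

n = 2 · ((3.291 + 1.341) / 0.2)²
n = 2 · (23.160)²
n ≈ 1072.77
Round up to the next whole number: n = 1073 per group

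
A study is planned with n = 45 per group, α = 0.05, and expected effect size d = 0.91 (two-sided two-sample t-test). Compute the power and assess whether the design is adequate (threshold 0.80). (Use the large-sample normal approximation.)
Power ≈ 0.99; the study is adequately powered (power ≥ 0.80)

Power calculation (two-sample t-test, normal approximation):
z_β = d · √(n/2) - z_{α/2}
z_β = 0.91 · √(45/2) - 1.960
z_β = 0.91 · 4.743 - 1.960
z_β = 2.357

Power = Φ(z_β) = Φ(2.357) ≈ 0.991

Effect size d = 0.91 is large by Cohen's convention (0.2/0.5/0.8).

Threshold: power ≥ 0.80 is conventionally adequate.
Power ≈ 0.99 → the study is adequately powered (power ≥ 0.80).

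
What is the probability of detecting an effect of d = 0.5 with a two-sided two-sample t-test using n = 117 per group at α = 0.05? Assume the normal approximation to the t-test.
Power ≈ 0.97

Power calculation (two-sample t-test, normal approximation):
z_β = d · √(n/2) - z_{α/2}
z_β = 0.5 · √(117/2) - 1.960
z_β = 0.5 · 7.649 - 1.960
z_β = 1.864

Power = Φ(z_β) = Φ(1.864) ≈ 0.969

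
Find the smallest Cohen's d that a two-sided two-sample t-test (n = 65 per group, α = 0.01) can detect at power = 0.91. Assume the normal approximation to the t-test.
d ≈ 0.69

Minimum detectable effect (two-sample t-test, normal approximation):
d = (z_{α/2} + z_β) / √(n/2)
d = (2.576 + 1.341) / √(65/2)
d = 3.917 / 5.701
d ≈ 0.69

By Cohen's convention (0.2 small / 0.5 medium / 0.8 large): medium effect.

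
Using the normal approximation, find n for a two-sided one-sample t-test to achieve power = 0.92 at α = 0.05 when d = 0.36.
n = 88

Sample size formula (one-sample t-test, normal approximation):
n = ((z_{α/2} + z_β) / d)²

z_{α/2} = 1.960 (for α = 0.05, two-sided)
z_β = 1.405 (for power = 0.92)
d = 0.36

n = ((1.960 + 1.405) / 0.36)²
n = (9.347)²
n ≈ 87.37
Round up to the next whole number: n = 88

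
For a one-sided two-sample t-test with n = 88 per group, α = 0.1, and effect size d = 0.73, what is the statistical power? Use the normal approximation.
Power ≈ 1.00

Power calculation (two-sample t-test, normal approximation):
z_β = d · √(n/2) - z_α
z_β = 0.73 · √(88/2) - 1.282
z_β = 0.73 · 6.633 - 1.282
z_β = 3.561

Power = Φ(z_β) = Φ(3.561) ≈ 1.000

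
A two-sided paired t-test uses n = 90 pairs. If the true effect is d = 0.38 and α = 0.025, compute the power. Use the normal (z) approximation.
Power ≈ 0.91

Power calculation (paired t-test, normal approximation):
z_β = d · √n - z_{α/2}
z_β = 0.38 · √90 - 2.241
z_β = 0.38 · 9.487 - 2.241
z_β = 1.364

Power = Φ(z_β) = Φ(1.364) ≈ 0.914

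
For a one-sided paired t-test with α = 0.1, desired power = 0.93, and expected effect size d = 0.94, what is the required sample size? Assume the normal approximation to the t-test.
n = 9 pairs

Sample size formula (paired t-test, normal approximation):
n = ((z_α + z_β) / d)²

z_α = 1.282 (for α = 0.1, one-sided)
z_β = 1.476 (for power = 0.93)
d = 0.94

n = ((1.282 + 1.476) / 0.94)²
n = (2.934)²
n ≈ 8.61
Round up to the next whole number: n = 9 pairs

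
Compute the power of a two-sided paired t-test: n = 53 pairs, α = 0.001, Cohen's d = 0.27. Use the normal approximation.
Power ≈ 0.09

Power calculation (paired t-test, normal approximation):
z_β = d · √n - z_{α/2}
z_β = 0.27 · √53 - 3.291
z_β = 0.27 · 7.280 - 3.291
z_β = -1.325

Power = Φ(z_β) = Φ(-1.325) ≈ 0.093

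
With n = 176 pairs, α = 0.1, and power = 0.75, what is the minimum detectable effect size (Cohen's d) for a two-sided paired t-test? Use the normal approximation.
d ≈ 0.17

Minimum detectable effect (paired t-test, normal approximation):
d = (z_{α/2} + z_β) / √n
d = (1.645 + 0.674) / √176
d = 2.319 / 13.266
d ≈ 0.17

By Cohen's convention (0.2 small / 0.5 medium / 0.8 large): very small effect.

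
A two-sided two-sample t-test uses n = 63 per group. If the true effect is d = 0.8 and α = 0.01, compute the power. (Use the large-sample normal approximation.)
Power ≈ 0.97

Power calculation (two-sample t-test, normal approximation):
z_β = d · √(n/2) - z_{α/2}
z_β = 0.8 · √(63/2) - 2.576
z_β = 0.8 · 5.612 - 2.576
z_β = 1.914

Power = Φ(z_β) = Φ(1.914) ≈ 0.972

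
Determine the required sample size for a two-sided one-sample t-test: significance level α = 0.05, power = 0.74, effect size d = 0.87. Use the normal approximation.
n = 9

Sample size formula (one-sample t-test, normal approximation):
n = ((z_{α/2} + z_β) / d)²

z_{α/2} = 1.960 (for α = 0.05, two-sided)
z_β = 0.643 (for power = 0.74)
d = 0.87

n = ((1.960 + 0.643) / 0.87)²
n = (2.992)²
n ≈ 8.95
Round up to the next whole number: n = 9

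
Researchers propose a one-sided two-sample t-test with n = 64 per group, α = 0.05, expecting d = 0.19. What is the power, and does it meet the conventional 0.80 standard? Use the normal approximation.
Power ≈ 0.28; the study is underpowered (power < 0.80)

Power calculation (two-sample t-test, normal approximation):
z_β = d · √(n/2) - z_α
z_β = 0.19 · √(64/2) - 1.645
z_β = 0.19 · 5.657 - 1.645
z_β = -0.570

Power = Φ(z_β) = Φ(-0.570) ≈ 0.284

Effect size d = 0.19 is very small by Cohen's convention (0.2/0.5/0.8).

Threshold: power ≥ 0.80 is conventionally adequate.
Power ≈ 0.28 → the study is underpowered (power < 0.80).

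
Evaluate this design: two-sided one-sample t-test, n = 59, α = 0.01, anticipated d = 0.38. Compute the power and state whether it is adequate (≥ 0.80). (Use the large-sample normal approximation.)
Power ≈ 0.63; the study is underpowered (power < 0.80)

Power calculation (one-sample t-test, normal approximation):
z_β = d · √n - z_{α/2}
z_β = 0.38 · √59 - 2.576
z_β = 0.38 · 7.681 - 2.576
z_β = 0.343

Power = Φ(z_β) = Φ(0.343) ≈ 0.634

Effect size d = 0.38 is small by Cohen's convention (0.2/0.5/0.8).

Threshold: power ≥ 0.80 is conventionally adequate.
Power ≈ 0.63 → the study is underpowered (power < 0.80).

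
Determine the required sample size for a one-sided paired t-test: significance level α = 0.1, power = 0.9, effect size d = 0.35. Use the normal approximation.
n = 54 pairs

Sample size formula (paired t-test, normal approximation):
n = ((z_α + z_β) / d)²

z_α = 1.282 (for α = 0.1, one-sided)
z_β = 1.282 (for power = 0.9)
d = 0.35

n = ((1.282 + 1.282) / 0.35)²
n = (7.326)²
n ≈ 53.67
Round up to the next whole number: n = 54 pairs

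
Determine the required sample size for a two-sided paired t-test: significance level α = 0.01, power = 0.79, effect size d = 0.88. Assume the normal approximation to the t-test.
n = 15 pairs

Sample size formula (paired t-test, normal approximation):
n = ((z_{α/2} + z_β) / d)²

z_{α/2} = 2.576 (for α = 0.01, two-sided)
z_β = 0.806 (for power = 0.79)
d = 0.88

n = ((2.576 + 0.806) / 0.88)²
n = (3.843)²
n ≈ 14.77
Round up to the next whole number: n = 15 pairs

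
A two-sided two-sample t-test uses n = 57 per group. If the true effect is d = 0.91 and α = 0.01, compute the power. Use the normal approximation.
Power ≈ 0.99

Power calculation (two-sample t-test, normal approximation):
z_β = d · √(n/2) - z_{α/2}
z_β = 0.91 · √(57/2) - 2.576
z_β = 0.91 · 5.339 - 2.576
z_β = 2.282

Power = Φ(z_β) = Φ(2.282) ≈ 0.989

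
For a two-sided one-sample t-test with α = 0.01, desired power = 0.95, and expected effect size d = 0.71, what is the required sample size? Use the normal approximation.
n = 36

Sample size formula (one-sample t-test, normal approximation):
n = ((z_{α/2} + z_β) / d)²

z_{α/2} = 2.576 (for α = 0.01, two-sided)
z_β = 1.645 (for power = 0.95)
d = 0.71

n = ((2.576 + 1.645) / 0.71)²
n = (5.945)²
n ≈ 35.34
Round up to the next whole number: n = 36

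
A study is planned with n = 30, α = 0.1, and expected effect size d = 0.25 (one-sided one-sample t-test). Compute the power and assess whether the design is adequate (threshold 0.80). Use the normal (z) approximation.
Power ≈ 0.53; the study is underpowered (power < 0.80)

Power calculation (one-sample t-test, normal approximation):
z_β = d · √n - z_α
z_β = 0.25 · √30 - 1.282
z_β = 0.25 · 5.477 - 1.282
z_β = 0.088

Power = Φ(z_β) = Φ(0.088) ≈ 0.535

Effect size d = 0.25 is small by Cohen's convention (0.2/0.5/0.8).

Threshold: power ≥ 0.80 is conventionally adequate.
Power ≈ 0.53 → the study is underpowered (power < 0.80).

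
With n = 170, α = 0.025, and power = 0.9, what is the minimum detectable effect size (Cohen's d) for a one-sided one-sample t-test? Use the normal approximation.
d ≈ 0.25

Minimum detectable effect (one-sample t-test, normal approximation):
d = (z_α + z_β) / √n
d = (1.960 + 1.282) / √170
d = 3.242 / 13.038
d ≈ 0.25

By Cohen's convention (0.2 small / 0.5 medium / 0.8 large): small effect.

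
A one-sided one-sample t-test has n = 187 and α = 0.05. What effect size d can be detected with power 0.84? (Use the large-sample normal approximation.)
d ≈ 0.19

Minimum detectable effect (one-sample t-test, normal approximation):
d = (z_α + z_β) / √n
d = (1.645 + 0.994) / √187
d = 2.639 / 13.675
d ≈ 0.19

By Cohen's convention (0.2 small / 0.5 medium / 0.8 large): very small effect.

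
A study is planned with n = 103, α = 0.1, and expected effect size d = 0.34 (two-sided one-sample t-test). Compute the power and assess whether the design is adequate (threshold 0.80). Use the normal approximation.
Power ≈ 0.96; the study is adequately powered (power ≥ 0.80)

Power calculation (one-sample t-test, normal approximation):
z_β = d · √n - z_{α/2}
z_β = 0.34 · √103 - 1.645
z_β = 0.34 · 10.149 - 1.645
z_β = 1.806

Power = Φ(z_β) = Φ(1.806) ≈ 0.965

Effect size d = 0.34 is small by Cohen's convention (0.2/0.5/0.8).

Threshold: power ≥ 0.80 is conventionally adequate.
Power ≈ 0.96 → the study is adequately powered (power ≥ 0.80).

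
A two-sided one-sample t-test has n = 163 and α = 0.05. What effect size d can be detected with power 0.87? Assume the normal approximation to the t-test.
d ≈ 0.24

Minimum detectable effect (one-sample t-test, normal approximation):
d = (z_{α/2} + z_β) / √n
d = (1.960 + 1.126) / √163
d = 3.086 / 12.767
d ≈ 0.24

By Cohen's convention (0.2 small / 0.5 medium / 0.8 large): small effect.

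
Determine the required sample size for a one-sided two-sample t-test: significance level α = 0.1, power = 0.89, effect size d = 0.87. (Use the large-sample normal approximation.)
n = 17 per group

Sample size formula (two-sample t-test, normal approximation):
n = 2 · ((z_α + z_β) / d)²

z_α = 1.282 (for α = 0.1, one-sided)
z_β = 1.227 (for power = 0.89)
d = 0.87

n = 2 · ((1.282 + 1.227) / 0.87)²
n = 2 · (2.884)²
n ≈ 16.63
Round up to the next whole number: n = 17 per group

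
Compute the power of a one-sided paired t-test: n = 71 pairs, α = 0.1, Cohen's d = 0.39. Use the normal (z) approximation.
Power ≈ 0.98

Power calculation (paired t-test, normal approximation):
z_β = d · √n - z_α
z_β = 0.39 · √71 - 1.282
z_β = 0.39 · 8.426 - 1.282
z_β = 2.005

Power = Φ(z_β) = Φ(2.005) ≈ 0.977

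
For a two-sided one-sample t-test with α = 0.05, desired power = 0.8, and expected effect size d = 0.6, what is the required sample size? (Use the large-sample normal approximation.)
n = 22

Sample size formula (one-sample t-test, normal approximation):
n = ((z_{α/2} + z_β) / d)²

z_{α/2} = 1.960 (for α = 0.05, two-sided)
z_β = 0.842 (for power = 0.8)
d = 0.6

n = ((1.960 + 0.842) / 0.6)²
n = (4.670)²
n ≈ 21.81
Round up to the next whole number: n = 22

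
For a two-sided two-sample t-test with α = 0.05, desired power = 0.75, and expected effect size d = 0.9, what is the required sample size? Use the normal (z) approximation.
n = 18 per group

Sample size formula (two-sample t-test, normal approximation):
n = 2 · ((z_{α/2} + z_β) / d)²

z_{α/2} = 1.960 (for α = 0.05, two-sided)
z_β = 0.674 (for power = 0.75)
d = 0.9

n = 2 · ((1.960 + 0.674) / 0.9)²
n = 2 · (2.927)²
n ≈ 17.13
Round up to the next whole number: n = 18 per group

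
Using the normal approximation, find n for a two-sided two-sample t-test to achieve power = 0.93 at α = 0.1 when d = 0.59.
n = 56 per group

Sample size formula (two-sample t-test, normal approximation):
n = 2 · ((z_{α/2} + z_β) / d)²

z_{α/2} = 1.645 (for α = 0.1, two-sided)
z_β = 1.476 (for power = 0.93)
d = 0.59

n = 2 · ((1.645 + 1.476) / 0.59)²
n = 2 · (5.290)²
n ≈ 55.97
Round up to the next whole number: n = 56 per group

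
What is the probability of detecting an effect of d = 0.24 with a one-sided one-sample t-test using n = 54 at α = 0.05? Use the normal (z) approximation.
Power ≈ 0.55

Power calculation (one-sample t-test, normal approximation):
z_β = d · √n - z_α
z_β = 0.24 · √54 - 1.645
z_β = 0.24 · 7.348 - 1.645
z_β = 0.119

Power = Φ(z_β) = Φ(0.119) ≈ 0.547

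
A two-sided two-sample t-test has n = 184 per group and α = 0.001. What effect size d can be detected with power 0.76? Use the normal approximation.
d ≈ 0.42

Minimum detectable effect (two-sample t-test, normal approximation):
d = (z_{α/2} + z_β) / √(n/2)
d = (3.291 + 0.706) / √(184/2)
d = 3.997 / 9.592
d ≈ 0.42

By Cohen's convention (0.2 small / 0.5 medium / 0.8 large): small effect.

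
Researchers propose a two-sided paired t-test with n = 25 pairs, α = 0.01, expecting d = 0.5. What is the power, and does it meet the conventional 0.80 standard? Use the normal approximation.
Power ≈ 0.47; the study is underpowered (power < 0.80)

Power calculation (paired t-test, normal approximation):
z_β = d · √n - z_{α/2}
z_β = 0.5 · √25 - 2.576
z_β = 0.5 · 5.000 - 2.576
z_β = -0.076

Power = Φ(z_β) = Φ(-0.076) ≈ 0.470

Effect size d = 0.5 is medium by Cohen's convention (0.2/0.5/0.8).

Threshold: power ≥ 0.80 is conventionally adequate.
Power ≈ 0.47 → the study is underpowered (power < 0.80).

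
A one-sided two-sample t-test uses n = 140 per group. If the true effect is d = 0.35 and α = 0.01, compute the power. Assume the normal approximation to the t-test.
Power ≈ 0.73

Power calculation (two-sample t-test, normal approximation):
z_β = d · √(n/2) - z_α
z_β = 0.35 · √(140/2) - 2.326
z_β = 0.35 · 8.367 - 2.326
z_β = 0.602

Power = Φ(z_β) = Φ(0.602) ≈ 0.726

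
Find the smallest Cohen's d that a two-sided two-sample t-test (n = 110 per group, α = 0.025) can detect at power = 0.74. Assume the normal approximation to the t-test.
d ≈ 0.39

Minimum detectable effect (two-sample t-test, normal approximation):
d = (z_{α/2} + z_β) / √(n/2)
d = (2.241 + 0.643) / √(110/2)
d = 2.885 / 7.416
d ≈ 0.39

By Cohen's convention (0.2 small / 0.5 medium / 0.8 large): small effect.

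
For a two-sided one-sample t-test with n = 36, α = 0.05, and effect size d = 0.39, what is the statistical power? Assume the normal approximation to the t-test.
Power ≈ 0.65

Power calculation (one-sample t-test, normal approximation):
z_β = d · √n - z_{α/2}
z_β = 0.39 · √36 - 1.960
z_β = 0.39 · 6.000 - 1.960
z_β = 0.380

Power = Φ(z_β) = Φ(0.380) ≈ 0.648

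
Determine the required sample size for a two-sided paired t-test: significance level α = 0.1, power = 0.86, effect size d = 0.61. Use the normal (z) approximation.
n = 20 pairs

Sample size formula (paired t-test, normal approximation):
n = ((z_{α/2} + z_β) / d)²

z_{α/2} = 1.645 (for α = 0.1, two-sided)
z_β = 1.080 (for power = 0.86)
d = 0.61

n = ((1.645 + 1.080) / 0.61)²
n = (4.467)²
n ≈ 19.95
Round up to the next whole number: n = 20 pairs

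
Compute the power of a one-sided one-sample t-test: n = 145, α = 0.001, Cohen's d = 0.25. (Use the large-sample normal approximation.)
Power ≈ 0.47

Power calculation (one-sample t-test, normal approximation):
z_β = d · √n - z_α
z_β = 0.25 · √145 - 3.090
z_β = 0.25 · 12.042 - 3.090
z_β = -0.080

Power = Φ(z_β) = Φ(-0.080) ≈ 0.468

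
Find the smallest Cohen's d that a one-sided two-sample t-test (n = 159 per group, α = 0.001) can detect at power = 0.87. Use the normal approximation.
d ≈ 0.47

Minimum detectable effect (two-sample t-test, normal approximation):
d = (z_α + z_β) / √(n/2)
d = (3.090 + 1.126) / √(159/2)
d = 4.217 / 8.916
d ≈ 0.47

By Cohen's convention (0.2 small / 0.5 medium / 0.8 large): small effect.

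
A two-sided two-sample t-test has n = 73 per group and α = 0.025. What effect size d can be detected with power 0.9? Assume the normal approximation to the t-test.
d ≈ 0.58

Minimum detectable effect (two-sample t-test, normal approximation):
d = (z_{α/2} + z_β) / √(n/2)
d = (2.241 + 1.282) / √(73/2)
d = 3.523 / 6.042
d ≈ 0.58

By Cohen's convention (0.2 small / 0.5 medium / 0.8 large): medium effect.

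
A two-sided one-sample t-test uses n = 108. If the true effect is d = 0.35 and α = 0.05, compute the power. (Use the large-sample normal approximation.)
Power ≈ 0.95

Power calculation (one-sample t-test, normal approximation):
z_β = d · √n - z_{α/2}
z_β = 0.35 · √108 - 1.960
z_β = 0.35 · 10.392 - 1.960
z_β = 1.677

Power = Φ(z_β) = Φ(1.677) ≈ 0.953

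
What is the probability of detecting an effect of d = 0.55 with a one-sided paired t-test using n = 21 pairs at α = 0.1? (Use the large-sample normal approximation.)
Power ≈ 0.89

Power calculation (paired t-test, normal approximation):
z_β = d · √n - z_α
z_β = 0.55 · √21 - 1.282
z_β = 0.55 · 4.583 - 1.282
z_β = 1.239

Power = Φ(z_β) = Φ(1.239) ≈ 0.892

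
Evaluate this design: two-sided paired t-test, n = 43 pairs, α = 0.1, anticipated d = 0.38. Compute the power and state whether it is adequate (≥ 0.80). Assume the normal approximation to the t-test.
Power ≈ 0.80; the study is adequately powered (power ≥ 0.80)

Power calculation (paired t-test, normal approximation):
z_β = d · √n - z_{α/2}
z_β = 0.38 · √43 - 1.645
z_β = 0.38 · 6.557 - 1.645
z_β = 0.847

Power = Φ(z_β) = Φ(0.847) ≈ 0.801

Effect size d = 0.38 is small by Cohen's convention (0.2/0.5/0.8).

Threshold: power ≥ 0.80 is conventionally adequate.
Power ≈ 0.80 → the study is adequately powered (power ≥ 0.80).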